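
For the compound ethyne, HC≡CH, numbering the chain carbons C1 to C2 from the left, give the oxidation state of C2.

Assign +1 per bond to O/N/halogen, −1 per bond to H or an electropositive element, and 0 per bond to carbon.
C2 has one bond to H (-1), a triple bond to C (3×0 = 0).
Oxidation state = -1 + 0 = -1.

-1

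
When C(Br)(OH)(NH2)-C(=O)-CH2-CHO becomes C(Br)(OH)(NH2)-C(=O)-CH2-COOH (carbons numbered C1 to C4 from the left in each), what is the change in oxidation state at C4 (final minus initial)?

Before: C4 has 1 bond to C, 1 bond to H, 2 bonds to O → oxidation state +1.
After: C4 has 1 bond to C, 3 bonds to O → oxidation state +3.
Δ = +3 − (+1) = +2, so this is an oxidation at C4.

+2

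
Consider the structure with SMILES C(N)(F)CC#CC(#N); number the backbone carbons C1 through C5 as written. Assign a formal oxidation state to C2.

C2 has one bond to C (0), one bond to C (0), one bond to H (-1), one bond to H (-1).
Oxidation state = 0 + 0 − 1 − 1 = -2.

-2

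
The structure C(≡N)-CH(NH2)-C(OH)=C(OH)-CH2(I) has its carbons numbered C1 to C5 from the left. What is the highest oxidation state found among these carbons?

Tallying each carbon's bonds:
C1: 1C, 3N → 0 + 3 = +3
C2: 2C, 1H, 1N → 0 − 1 + 1 = 0
C3: 3C, 1O → 0 + 1 = +1
C4: 3C, 1O → 0 + 1 = +1
C5: 1C, 2H, 1I → 0 − 2 + 1 = -1
The highest value is +3.

+3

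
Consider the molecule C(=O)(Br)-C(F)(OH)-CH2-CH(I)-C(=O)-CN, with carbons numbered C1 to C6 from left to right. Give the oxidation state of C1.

+3

C1 has one bond to C (0), a double bond to O (2×+1 = +2), one bond to Br (+1).
Oxidation state = 0 + 2 + 1 = +3.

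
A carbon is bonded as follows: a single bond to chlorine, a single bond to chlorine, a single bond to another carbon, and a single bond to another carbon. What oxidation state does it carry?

The carbon has one bond to C (0), one bond to C (0), one bond to Cl (+1), one bond to Cl (+1).
Oxidation state = 0 + 0 + 1 + 1 = +2.

+2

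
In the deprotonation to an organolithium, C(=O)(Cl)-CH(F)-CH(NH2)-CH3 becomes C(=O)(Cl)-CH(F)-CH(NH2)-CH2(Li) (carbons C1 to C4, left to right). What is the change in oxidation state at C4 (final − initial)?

0

Before: C4 has 1 bond to C, 3 bonds to H → oxidation state -3.
After: C4 has 1 bond to C, 2 bonds to H, 1 bond to Li → oxidation state -3.
Δ = -3 − (-3) = 0, so no net redox change at C4.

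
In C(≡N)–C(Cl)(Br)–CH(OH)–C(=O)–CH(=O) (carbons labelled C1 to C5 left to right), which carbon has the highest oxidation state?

Tallying each carbon's bonds:
C1: 1C, 3N → 0 + 3 = +3
C2: 2C, 1Cl, 1Br → 0 + 1 + 1 = +2
C3: 2C, 1H, 1O → 0 − 1 + 1 = 0
C4: 2C, 2O → 0 + 2 = +2
C5: 1C, 1H, 2O → 0 − 1 + 2 = +1
The most oxidised carbon is C1 at +3.

C1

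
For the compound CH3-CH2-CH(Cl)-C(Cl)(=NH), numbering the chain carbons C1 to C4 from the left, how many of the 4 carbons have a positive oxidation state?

Each bond to a more electronegative atom (O, N, halogen) counts +1, each bond to a less electronegative atom (H, metal, B, Si) counts −1, and each C–C bond counts 0. Tallying each carbon:
C1: 1C, 3H → 0 − 3 = -3
C2: 2C, 2H → 0 − 2 = -2
C3: 2C, 1H, 1Cl → 0 − 1 + 1 = 0
C4: 1C, 2N, 1Cl → 0 + 2 + 1 = +3
1 carbon (C4) meets the condition.

1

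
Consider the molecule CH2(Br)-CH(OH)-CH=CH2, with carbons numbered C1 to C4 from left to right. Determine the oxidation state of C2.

Assign +1 per bond to O/N/halogen, −1 per bond to H or an electropositive element, and 0 per bond to carbon.
C2 has one bond to C (0), one bond to C (0), one bond to H (-1), one bond to O (+1).
Oxidation state = 0 + 0 − 1 + 1 = 0.

0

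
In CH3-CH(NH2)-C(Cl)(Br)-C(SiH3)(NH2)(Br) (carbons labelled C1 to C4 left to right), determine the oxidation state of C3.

+2

Assign +1 per bond to O/N/halogen, −1 per bond to H or an electropositive element, and 0 per bond to carbon.
C3 has one bond to C (0), one bond to C (0), one bond to Cl (+1), one bond to Br (+1).
Oxidation state = 0 + 0 + 1 + 1 = +2.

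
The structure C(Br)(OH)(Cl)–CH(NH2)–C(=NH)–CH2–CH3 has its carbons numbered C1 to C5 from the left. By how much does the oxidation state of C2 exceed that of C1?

C2: 2C, 1H, 1N → 0 − 1 + 1 = 0
C1: 1C, 1O, 1Cl, 1Br → 0 + 1 + 1 + 1 = +3
Difference: 0 − (+3) = -3.

-3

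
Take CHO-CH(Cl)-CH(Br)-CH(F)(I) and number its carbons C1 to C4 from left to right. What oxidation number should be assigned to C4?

C4 has one bond to C (0), one bond to H (-1), one bond to F (+1), one bond to I (+1).
Oxidation state = 0 − 1 + 1 + 1 = +1.

+1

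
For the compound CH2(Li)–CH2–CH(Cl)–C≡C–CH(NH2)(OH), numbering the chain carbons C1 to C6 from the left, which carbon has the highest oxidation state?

C6

Bonds to more-electronegative neighbours contribute +1 each, bonds to H or metals contribute −1 each, and C–C bonds contribute 0. Tallying each carbon:
C1: 1C, 2H, 1Li → 0 − 2 − 1 = -3
C2: 2C, 2H → 0 − 2 = -2
C3: 2C, 1H, 1Cl → 0 − 1 + 1 = 0
C4: 4C → 0 = 0
C5: 4C → 0 = 0
C6: 1C, 1H, 1O, 1N → 0 − 1 + 1 + 1 = +1
The most oxidised carbon is C6 at +1.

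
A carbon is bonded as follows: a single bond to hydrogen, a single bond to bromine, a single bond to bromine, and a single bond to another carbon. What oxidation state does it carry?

The carbon has one bond to C (0), one bond to Br (+1), one bond to Br (+1), one bond to H (-1).
Oxidation state = 0 + 1 + 1 − 1 = +1.

+1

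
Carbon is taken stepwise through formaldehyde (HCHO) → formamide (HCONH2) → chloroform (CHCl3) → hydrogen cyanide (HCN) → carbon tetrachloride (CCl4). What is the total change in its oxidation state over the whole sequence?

Carbon oxidation states along the series — formaldehyde: 0, formamide: +2, chloroform: +2, hydrogen cyanide: +2, carbon tetrachloride: +4.
Net change = +4 − (0) = +4.

+4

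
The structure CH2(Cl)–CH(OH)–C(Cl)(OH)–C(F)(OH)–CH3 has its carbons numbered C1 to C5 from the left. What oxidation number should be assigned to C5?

C5 has one bond to C (0), one bond to H (-1), one bond to H (-1), one bond to H (-1).
Oxidation state = 0 − 1 − 1 − 1 = -3.

-3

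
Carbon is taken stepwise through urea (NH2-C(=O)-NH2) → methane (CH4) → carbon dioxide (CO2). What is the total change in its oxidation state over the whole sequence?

0

Carbon oxidation states along the series — urea: +4, methane: -4, carbon dioxide: +4.
Net change = +4 − (+4) = 0.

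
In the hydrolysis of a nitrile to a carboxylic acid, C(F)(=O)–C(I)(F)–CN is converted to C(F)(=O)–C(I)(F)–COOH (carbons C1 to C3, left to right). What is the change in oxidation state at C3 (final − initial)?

Before: C3 has 1 bond to C, 3 bonds to N → oxidation state +3.
After: C3 has 1 bond to C, 3 bonds to O → oxidation state +3.
Δ = +3 − (+3) = 0, so no net redox change at C3.

0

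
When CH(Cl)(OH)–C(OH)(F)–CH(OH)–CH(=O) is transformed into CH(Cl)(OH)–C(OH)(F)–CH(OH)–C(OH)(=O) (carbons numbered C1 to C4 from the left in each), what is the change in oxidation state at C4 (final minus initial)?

+2

Before: C4 has 1 bond to C, 1 bond to H, 2 bonds to O → oxidation state +1.
After: C4 has 1 bond to C, 3 bonds to O → oxidation state +3.
Δ = +3 − (+1) = +2, so this is an oxidation at C4.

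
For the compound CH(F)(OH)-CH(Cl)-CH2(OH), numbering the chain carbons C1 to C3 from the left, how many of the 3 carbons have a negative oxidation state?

Tallying each carbon's bonds:
C1: 1C, 1H, 1O, 1F → 0 − 1 + 1 + 1 = +1
C2: 2C, 1H, 1Cl → 0 − 1 + 1 = 0
C3: 1C, 2H, 1O → 0 − 2 + 1 = -1
1 carbon (C3) meets the condition.

1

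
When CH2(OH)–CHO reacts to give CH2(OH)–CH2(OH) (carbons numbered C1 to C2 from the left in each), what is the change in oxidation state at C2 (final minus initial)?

-2

Before: C2 has 1 bond to C, 1 bond to H, 2 bonds to O → oxidation state +1.
After: C2 has 1 bond to C, 2 bonds to H, 1 bond to O → oxidation state -1.
Δ = -1 − (+1) = -2, so this is a reduction at C2.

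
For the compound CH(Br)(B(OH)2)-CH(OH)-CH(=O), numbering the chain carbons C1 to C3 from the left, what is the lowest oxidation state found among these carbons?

Tallying each carbon's bonds:
C1: 1C, 1H, 1Br, 1B → 0 − 1 + 1 − 1 = -1
C2: 2C, 1H, 1O → 0 − 1 + 1 = 0
C3: 1C, 1H, 2O → 0 − 1 + 2 = +1
The lowest value is -1.

-1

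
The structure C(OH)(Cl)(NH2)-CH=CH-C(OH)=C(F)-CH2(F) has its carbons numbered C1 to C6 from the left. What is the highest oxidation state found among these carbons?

Tallying each carbon's bonds:
C1: 1C, 1O, 1N, 1Cl → 0 + 1 + 1 + 1 = +3
C2: 3C, 1H → 0 − 1 = -1
C3: 3C, 1H → 0 − 1 = -1
C4: 3C, 1O → 0 + 1 = +1
C5: 3C, 1F → 0 + 1 = +1
C6: 1C, 2H, 1F → 0 − 2 + 1 = -1
The highest value is +3.

+3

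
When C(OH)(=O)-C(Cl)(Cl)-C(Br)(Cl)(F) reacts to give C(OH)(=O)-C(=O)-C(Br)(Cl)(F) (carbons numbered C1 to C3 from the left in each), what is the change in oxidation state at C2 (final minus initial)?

Before: C2 has 2 bonds to C, 2 bonds to Cl → oxidation state +2.
After: C2 has 2 bonds to C, 2 bonds to O → oxidation state +2.
Δ = +2 − (+2) = 0, so no net redox change at C2.

0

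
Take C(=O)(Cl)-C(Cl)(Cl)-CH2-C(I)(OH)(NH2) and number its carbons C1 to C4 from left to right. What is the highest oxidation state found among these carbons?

Assign +1 per bond to O/N/halogen, −1 per bond to H or an electropositive element, and 0 per bond to carbon. Tallying each carbon:
C1: 1C, 2O, 1Cl → 0 + 2 + 1 = +3
C2: 2C, 2Cl → 0 + 2 = +2
C3: 2C, 2H → 0 − 2 = -2
C4: 1C, 1O, 1N, 1I → 0 + 1 + 1 + 1 = +3
The highest value is +3.

+3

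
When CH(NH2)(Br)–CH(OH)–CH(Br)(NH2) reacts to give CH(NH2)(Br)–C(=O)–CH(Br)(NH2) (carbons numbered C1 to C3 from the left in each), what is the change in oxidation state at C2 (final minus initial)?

+2

Before: C2 has 2 bonds to C, 1 bond to H, 1 bond to O → oxidation state 0.
After: C2 has 2 bonds to C, 2 bonds to O → oxidation state +2.
Δ = +2 − (0) = +2, so this is an oxidation at C2.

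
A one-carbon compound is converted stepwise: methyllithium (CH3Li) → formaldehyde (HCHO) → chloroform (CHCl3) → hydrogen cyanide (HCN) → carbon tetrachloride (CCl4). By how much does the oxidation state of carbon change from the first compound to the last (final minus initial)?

Carbon oxidation states along the series — methyllithium: -4, formaldehyde: 0, chloroform: +2, hydrogen cyanide: +2, carbon tetrachloride: +4.
Net change = +4 − (-4) = +8.

+8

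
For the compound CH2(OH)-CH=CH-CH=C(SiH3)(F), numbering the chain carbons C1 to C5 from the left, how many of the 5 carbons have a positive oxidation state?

Assign +1 per bond to O/N/halogen, −1 per bond to H or an electropositive element, and 0 per bond to carbon. Tallying each carbon:
C1: 1C, 2H, 1O → 0 − 2 + 1 = -1
C2: 3C, 1H → 0 − 1 = -1
C3: 3C, 1H → 0 − 1 = -1
C4: 3C, 1H → 0 − 1 = -1
C5: 2C, 1F, 1Si → 0 + 1 − 1 = 0
0 carbons meet the condition.

0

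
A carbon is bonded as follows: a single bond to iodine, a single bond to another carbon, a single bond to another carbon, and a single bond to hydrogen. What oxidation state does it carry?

Count +1 for every bond to an atom more electronegative than carbon and −1 for every bond to one less electronegative; C–C bonds are 0.
The carbon has one bond to C (0), one bond to C (0), one bond to H (-1), one bond to I (+1).
Oxidation state = 0 + 0 − 1 + 1 = 0.

0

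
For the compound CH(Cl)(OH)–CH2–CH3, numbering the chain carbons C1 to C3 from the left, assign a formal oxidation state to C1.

Each bond to a more electronegative atom (O, N, halogen) counts +1, each bond to a less electronegative atom (H, metal, B, Si) counts −1, and each C–C bond counts 0.
C1 has one bond to C (0), one bond to Cl (+1), one bond to H (-1), one bond to O (+1).
Oxidation state = 0 + 1 − 1 + 1 = +1.

+1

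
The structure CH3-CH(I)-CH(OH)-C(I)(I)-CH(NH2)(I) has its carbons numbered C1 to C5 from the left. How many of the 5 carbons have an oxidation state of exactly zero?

Each bond to a more electronegative atom (O, N, halogen) counts +1, each bond to a less electronegative atom (H, metal, B, Si) counts −1, and each C–C bond counts 0. Tallying each carbon:
C1: 1C, 3H → 0 − 3 = -3
C2: 2C, 1H, 1I → 0 − 1 + 1 = 0
C3: 2C, 1H, 1O → 0 − 1 + 1 = 0
C4: 2C, 2I → 0 + 2 = +2
C5: 1C, 1H, 1N, 1I → 0 − 1 + 1 + 1 = +1
2 carbons (C2, C3) meet the condition.

2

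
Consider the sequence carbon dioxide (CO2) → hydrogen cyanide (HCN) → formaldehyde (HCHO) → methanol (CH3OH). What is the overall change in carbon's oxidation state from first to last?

Carbon oxidation states along the series — carbon dioxide: +4, hydrogen cyanide: +2, formaldehyde: 0, methanol: -2.
Net change = -2 − (+4) = -6.

-6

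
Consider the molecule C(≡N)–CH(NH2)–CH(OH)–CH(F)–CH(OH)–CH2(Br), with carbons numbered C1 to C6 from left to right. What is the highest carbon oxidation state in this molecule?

Count +1 for every bond to an atom more electronegative than carbon and −1 for every bond to one less electronegative; C–C bonds are 0. Tallying each carbon:
C1: 1C, 3N → 0 + 3 = +3
C2: 2C, 1H, 1N → 0 − 1 + 1 = 0
C3: 2C, 1H, 1O → 0 − 1 + 1 = 0
C4: 2C, 1H, 1F → 0 − 1 + 1 = 0
C5: 2C, 1H, 1O → 0 − 1 + 1 = 0
C6: 1C, 2H, 1Br → 0 − 2 + 1 = -1
The highest value is +3.

+3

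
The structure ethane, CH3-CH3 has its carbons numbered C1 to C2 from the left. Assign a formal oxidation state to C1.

Each bond to a more electronegative atom (O, N, halogen) counts +1, each bond to a less electronegative atom (H, metal, B, Si) counts −1, and each C–C bond counts 0.
C1 has one bond to H (-1), one bond to H (-1), one bond to H (-1), one bond to C (0).
Oxidation state = -1 − 1 − 1 + 0 = -3.

-3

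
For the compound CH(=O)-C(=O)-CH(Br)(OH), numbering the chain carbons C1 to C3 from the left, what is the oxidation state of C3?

C3 has one bond to C (0), one bond to Br (+1), one bond to H (-1), one bond to O (+1).
Oxidation state = 0 + 1 − 1 + 1 = +1.

+1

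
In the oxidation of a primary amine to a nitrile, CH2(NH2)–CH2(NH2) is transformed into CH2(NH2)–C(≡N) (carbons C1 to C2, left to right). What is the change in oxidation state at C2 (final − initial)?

Before: C2 has 1 bond to C, 2 bonds to H, 1 bond to N → oxidation state -1.
After: C2 has 1 bond to C, 3 bonds to N → oxidation state +3.
Δ = +3 − (-1) = +4, so this is an oxidation at C2.

+4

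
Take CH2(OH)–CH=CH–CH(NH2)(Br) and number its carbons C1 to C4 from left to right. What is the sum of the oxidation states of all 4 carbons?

-2

Tallying each carbon's bonds:
C1: 1C, 2H, 1O → 0 − 2 + 1 = -1
C2: 3C, 1H → 0 − 1 = -1
C3: 3C, 1H → 0 − 1 = -1
C4: 1C, 1H, 1N, 1Br → 0 − 1 + 1 + 1 = +1
Sum = -1 − 1 − 1 + 1 = -2.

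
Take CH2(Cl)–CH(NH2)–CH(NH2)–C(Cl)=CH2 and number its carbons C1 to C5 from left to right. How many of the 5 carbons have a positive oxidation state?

Tallying each carbon's bonds:
C1: 1C, 2H, 1Cl → 0 − 2 + 1 = -1
C2: 2C, 1H, 1N → 0 − 1 + 1 = 0
C3: 2C, 1H, 1N → 0 − 1 + 1 = 0
C4: 3C, 1Cl → 0 + 1 = +1
C5: 2C, 2H → 0 − 2 = -2
1 carbon (C4) meets the condition.

1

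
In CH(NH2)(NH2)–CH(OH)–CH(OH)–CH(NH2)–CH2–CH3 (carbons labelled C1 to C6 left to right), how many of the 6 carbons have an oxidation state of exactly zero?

3

Tallying each carbon's bonds:
C1: 1C, 1H, 2N → 0 − 1 + 2 = +1
C2: 2C, 1H, 1O → 0 − 1 + 1 = 0
C3: 2C, 1H, 1O → 0 − 1 + 1 = 0
C4: 2C, 1H, 1N → 0 − 1 + 1 = 0
C5: 2C, 2H → 0 − 2 = -2
C6: 1C, 3H → 0 − 3 = -3
3 carbons (C2, C3, C4) meet the condition.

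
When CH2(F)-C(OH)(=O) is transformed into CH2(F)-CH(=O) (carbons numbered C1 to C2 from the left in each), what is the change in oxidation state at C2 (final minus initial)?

-2

Before: C2 has 1 bond to C, 3 bonds to O → oxidation state +3.
After: C2 has 1 bond to C, 1 bond to H, 2 bonds to O → oxidation state +1.
Δ = +1 − (+3) = -2, so this is a reduction at C2.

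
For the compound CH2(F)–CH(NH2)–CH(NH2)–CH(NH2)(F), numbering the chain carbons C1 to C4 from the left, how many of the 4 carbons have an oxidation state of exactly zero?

Assign +1 per bond to O/N/halogen, −1 per bond to H or an electropositive element, and 0 per bond to carbon. Tallying each carbon:
C1: 1C, 2H, 1F → 0 − 2 + 1 = -1
C2: 2C, 1H, 1N → 0 − 1 + 1 = 0
C3: 2C, 1H, 1N → 0 − 1 + 1 = 0
C4: 1C, 1H, 1N, 1F → 0 − 1 + 1 + 1 = +1
2 carbons (C2, C3) meet the condition.

2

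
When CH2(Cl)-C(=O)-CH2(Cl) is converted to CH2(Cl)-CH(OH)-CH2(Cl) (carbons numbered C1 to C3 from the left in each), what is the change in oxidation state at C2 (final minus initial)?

-2

Before: C2 has 2 bonds to C, 2 bonds to O → oxidation state +2.
After: C2 has 2 bonds to C, 1 bond to H, 1 bond to O → oxidation state 0.
Δ = 0 − (+2) = -2, so this is a reduction at C2.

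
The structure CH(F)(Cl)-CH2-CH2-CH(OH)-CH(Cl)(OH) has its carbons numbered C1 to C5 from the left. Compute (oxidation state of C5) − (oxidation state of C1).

0

C5: 1C, 1H, 1O, 1Cl → 0 − 1 + 1 + 1 = +1
C1: 1C, 1H, 1F, 1Cl → 0 − 1 + 1 + 1 = +1
Difference: +1 − (+1) = 0.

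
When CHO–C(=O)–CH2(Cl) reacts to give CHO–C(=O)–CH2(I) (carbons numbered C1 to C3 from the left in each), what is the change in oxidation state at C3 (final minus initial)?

Before: C3 has 1 bond to C, 2 bonds to H, 1 bond to Cl → oxidation state -1.
After: C3 has 1 bond to C, 2 bonds to H, 1 bond to I → oxidation state -1.
Δ = -1 − (-1) = 0, so no net redox change at C3.

0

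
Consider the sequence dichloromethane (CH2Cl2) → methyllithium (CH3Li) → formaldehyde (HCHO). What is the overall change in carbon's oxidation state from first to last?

Carbon oxidation states along the series — dichloromethane: 0, methyllithium: -4, formaldehyde: 0.
Net change = 0 − (0) = 0.

0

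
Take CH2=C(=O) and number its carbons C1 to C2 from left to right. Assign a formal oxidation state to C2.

C2 has a double bond to C (2×0 = 0), a double bond to O (2×+1 = +2).
Oxidation state = 0 + 2 = +2.

+2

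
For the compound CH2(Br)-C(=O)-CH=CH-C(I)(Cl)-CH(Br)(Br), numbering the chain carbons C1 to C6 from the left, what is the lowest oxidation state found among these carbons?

-1

Tallying each carbon's bonds:
C1: 1C, 2H, 1Br → 0 − 2 + 1 = -1
C2: 2C, 2O → 0 + 2 = +2
C3: 3C, 1H → 0 − 1 = -1
C4: 3C, 1H → 0 − 1 = -1
C5: 2C, 1Cl, 1I → 0 + 1 + 1 = +2
C6: 1C, 1H, 2Br → 0 − 1 + 2 = +1
The lowest value is -1.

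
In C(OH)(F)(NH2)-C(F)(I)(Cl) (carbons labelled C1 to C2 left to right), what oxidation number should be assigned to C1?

C1 has one bond to C (0), one bond to O (+1), one bond to F (+1), one bond to N (+1).
Oxidation state = 0 + 1 + 1 + 1 = +3.

+3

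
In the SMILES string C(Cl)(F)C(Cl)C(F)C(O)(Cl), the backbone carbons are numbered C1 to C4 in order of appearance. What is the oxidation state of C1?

+1

C1 has one bond to C (0), one bond to Cl (+1), one bond to H (-1), one bond to F (+1).
Oxidation state = 0 + 1 − 1 + 1 = +1.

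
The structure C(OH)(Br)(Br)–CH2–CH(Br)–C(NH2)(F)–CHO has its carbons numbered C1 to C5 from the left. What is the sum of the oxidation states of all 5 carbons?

+4

Tallying each carbon's bonds:
C1: 1C, 1O, 2Br → 0 + 1 + 2 = +3
C2: 2C, 2H → 0 − 2 = -2
C3: 2C, 1H, 1Br → 0 − 1 + 1 = 0
C4: 2C, 1N, 1F → 0 + 1 + 1 = +2
C5: 1C, 1H, 2O → 0 − 1 + 2 = +1
Sum = +3 − 2 + 0 + 2 + 1 = +4.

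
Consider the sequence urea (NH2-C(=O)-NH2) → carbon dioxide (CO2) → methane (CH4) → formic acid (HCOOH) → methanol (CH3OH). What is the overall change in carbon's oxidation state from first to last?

Carbon oxidation states along the series — urea: +4, carbon dioxide: +4, methane: -4, formic acid: +2, methanol: -2.
Net change = -2 − (+4) = -6.

-6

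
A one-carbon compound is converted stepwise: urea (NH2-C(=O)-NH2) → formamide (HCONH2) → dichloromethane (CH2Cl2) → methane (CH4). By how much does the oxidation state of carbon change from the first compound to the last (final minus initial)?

Carbon oxidation states along the series — urea: +4, formamide: +2, dichloromethane: 0, methane: -4.
Net change = -4 − (+4) = -8.

-8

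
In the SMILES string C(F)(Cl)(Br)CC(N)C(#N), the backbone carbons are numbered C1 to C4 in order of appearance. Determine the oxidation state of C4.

Assign +1 per bond to O/N/halogen, −1 per bond to H or an electropositive element, and 0 per bond to carbon.
C4 has one bond to C (0), a triple bond to N (3×+1 = +3).
Oxidation state = 0 + 3 = +3.

+3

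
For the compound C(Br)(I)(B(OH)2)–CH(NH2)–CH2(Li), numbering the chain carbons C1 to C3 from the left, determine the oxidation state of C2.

C2 has one bond to C (0), one bond to C (0), one bond to N (+1), one bond to H (-1).
Oxidation state = 0 + 0 + 1 − 1 = 0.

0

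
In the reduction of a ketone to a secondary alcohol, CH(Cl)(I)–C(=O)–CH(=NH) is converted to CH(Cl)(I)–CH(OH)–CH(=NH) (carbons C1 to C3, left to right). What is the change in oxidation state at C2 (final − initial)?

Before: C2 has 2 bonds to C, 2 bonds to O → oxidation state +2.
After: C2 has 2 bonds to C, 1 bond to H, 1 bond to O → oxidation state 0.
Δ = 0 − (+2) = -2, so this is a reduction at C2.

-2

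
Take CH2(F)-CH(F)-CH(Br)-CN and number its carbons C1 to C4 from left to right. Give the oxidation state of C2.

0

C2 has one bond to C (0), one bond to C (0), one bond to F (+1), one bond to H (-1).
Oxidation state = 0 + 0 + 1 − 1 = 0.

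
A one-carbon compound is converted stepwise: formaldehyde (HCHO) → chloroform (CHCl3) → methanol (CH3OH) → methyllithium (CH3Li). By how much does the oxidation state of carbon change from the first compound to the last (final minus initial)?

-4

Carbon oxidation states along the series — formaldehyde: 0, chloroform: +2, methanol: -2, methyllithium: -4.
Net change = -4 − (0) = -4.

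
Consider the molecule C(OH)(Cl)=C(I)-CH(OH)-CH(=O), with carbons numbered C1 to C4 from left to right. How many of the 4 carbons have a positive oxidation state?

3

Bonds to more-electronegative neighbours contribute +1 each, bonds to H or metals contribute −1 each, and C–C bonds contribute 0. Tallying each carbon:
C1: 2C, 1O, 1Cl → 0 + 1 + 1 = +2
C2: 3C, 1I → 0 + 1 = +1
C3: 2C, 1H, 1O → 0 − 1 + 1 = 0
C4: 1C, 1H, 2O → 0 − 1 + 2 = +1
3 carbons (C1, C2, C4) meet the condition.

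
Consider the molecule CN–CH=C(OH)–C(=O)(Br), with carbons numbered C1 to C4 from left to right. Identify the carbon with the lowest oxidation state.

C2

Count +1 for every bond to an atom more electronegative than carbon and −1 for every bond to one less electronegative; C–C bonds are 0. Tallying each carbon:
C1: 1C, 3N → 0 + 3 = +3
C2: 3C, 1H → 0 − 1 = -1
C3: 3C, 1O → 0 + 1 = +1
C4: 1C, 2O, 1Br → 0 + 2 + 1 = +3
The most reduced carbon is C2 at -1.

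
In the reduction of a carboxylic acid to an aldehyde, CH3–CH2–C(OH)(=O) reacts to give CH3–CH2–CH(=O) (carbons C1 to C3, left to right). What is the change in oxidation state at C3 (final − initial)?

Before: C3 has 1 bond to C, 3 bonds to O → oxidation state +3.
After: C3 has 1 bond to C, 1 bond to H, 2 bonds to O → oxidation state +1.
Δ = +1 − (+3) = -2, so this is a reduction at C3.

-2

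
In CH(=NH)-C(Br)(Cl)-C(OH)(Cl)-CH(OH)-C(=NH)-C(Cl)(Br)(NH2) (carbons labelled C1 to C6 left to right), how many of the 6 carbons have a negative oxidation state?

Each bond to a more electronegative atom (O, N, halogen) counts +1, each bond to a less electronegative atom (H, metal, B, Si) counts −1, and each C–C bond counts 0. Tallying each carbon:
C1: 1C, 1H, 2N → 0 − 1 + 2 = +1
C2: 2C, 1Cl, 1Br → 0 + 1 + 1 = +2
C3: 2C, 1O, 1Cl → 0 + 1 + 1 = +2
C4: 2C, 1H, 1O → 0 − 1 + 1 = 0
C5: 2C, 2N → 0 + 2 = +2
C6: 1C, 1N, 1Cl, 1Br → 0 + 1 + 1 + 1 = +3
0 carbons meet the condition.

0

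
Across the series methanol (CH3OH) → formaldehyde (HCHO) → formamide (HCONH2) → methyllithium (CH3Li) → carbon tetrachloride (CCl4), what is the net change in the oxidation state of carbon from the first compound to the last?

Carbon oxidation states along the series — methanol: -2, formaldehyde: 0, formamide: +2, methyllithium: -4, carbon tetrachloride: +4.
Net change = +4 − (-2) = +6.

+6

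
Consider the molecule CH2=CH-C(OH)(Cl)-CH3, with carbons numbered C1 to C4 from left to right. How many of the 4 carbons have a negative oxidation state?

Tallying each carbon's bonds:
C1: 2C, 2H → 0 − 2 = -2
C2: 3C, 1H → 0 − 1 = -1
C3: 2C, 1O, 1Cl → 0 + 1 + 1 = +2
C4: 1C, 3H → 0 − 3 = -3
3 carbons (C1, C2, C4) meet the condition.

3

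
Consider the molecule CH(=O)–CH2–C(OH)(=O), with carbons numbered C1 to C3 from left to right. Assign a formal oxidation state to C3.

Bonds to more-electronegative neighbours contribute +1 each, bonds to H or metals contribute −1 each, and C–C bonds contribute 0.
C3 has one bond to C (0), one bond to O (+1), a double bond to O (2×+1 = +2).
Oxidation state = 0 + 1 + 2 = +3.

+3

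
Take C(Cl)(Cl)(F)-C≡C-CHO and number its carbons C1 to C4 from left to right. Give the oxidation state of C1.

+3

Each bond to a more electronegative atom (O, N, halogen) counts +1, each bond to a less electronegative atom (H, metal, B, Si) counts −1, and each C–C bond counts 0.
C1 has one bond to C (0), one bond to Cl (+1), one bond to Cl (+1), one bond to F (+1).
Oxidation state = 0 + 1 + 1 + 1 = +3.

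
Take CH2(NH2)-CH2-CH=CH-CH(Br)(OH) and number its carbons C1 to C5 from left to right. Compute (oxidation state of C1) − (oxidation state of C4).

C1: 1C, 2H, 1N → 0 − 2 + 1 = -1
C4: 3C, 1H → 0 − 1 = -1
Difference: -1 − (-1) = 0.

0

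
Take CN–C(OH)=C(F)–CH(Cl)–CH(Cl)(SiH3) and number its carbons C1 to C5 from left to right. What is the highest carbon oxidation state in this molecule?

+3

Tallying each carbon's bonds:
C1: 1C, 3N → 0 + 3 = +3
C2: 3C, 1O → 0 + 1 = +1
C3: 3C, 1F → 0 + 1 = +1
C4: 2C, 1H, 1Cl → 0 − 1 + 1 = 0
C5: 1C, 1H, 1Cl, 1Si → 0 − 1 + 1 − 1 = -1
The highest value is +3.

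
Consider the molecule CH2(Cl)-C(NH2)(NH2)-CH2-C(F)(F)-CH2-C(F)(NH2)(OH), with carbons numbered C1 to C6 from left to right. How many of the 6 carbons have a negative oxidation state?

Each bond to a more electronegative atom (O, N, halogen) counts +1, each bond to a less electronegative atom (H, metal, B, Si) counts −1, and each C–C bond counts 0. Tallying each carbon:
C1: 1C, 2H, 1Cl → 0 − 2 + 1 = -1
C2: 2C, 2N → 0 + 2 = +2
C3: 2C, 2H → 0 − 2 = -2
C4: 2C, 2F → 0 + 2 = +2
C5: 2C, 2H → 0 − 2 = -2
C6: 1C, 1O, 1N, 1F → 0 + 1 + 1 + 1 = +3
3 carbons (C1, C3, C5) meet the condition.

3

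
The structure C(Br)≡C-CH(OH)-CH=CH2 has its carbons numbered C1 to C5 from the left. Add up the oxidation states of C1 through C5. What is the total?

-2

Bonds to more-electronegative neighbours contribute +1 each, bonds to H or metals contribute −1 each, and C–C bonds contribute 0. Tallying each carbon:
C1: 3C, 1Br → 0 + 1 = +1
C2: 4C → 0 = 0
C3: 2C, 1H, 1O → 0 − 1 + 1 = 0
C4: 3C, 1H → 0 − 1 = -1
C5: 2C, 2H → 0 − 2 = -2
Sum = +1 + 0 + 0 − 1 − 2 = -2.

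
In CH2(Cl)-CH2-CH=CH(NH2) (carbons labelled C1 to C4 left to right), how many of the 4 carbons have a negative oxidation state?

Tallying each carbon's bonds:
C1: 1C, 2H, 1Cl → 0 − 2 + 1 = -1
C2: 2C, 2H → 0 − 2 = -2
C3: 3C, 1H → 0 − 1 = -1
C4: 2C, 1H, 1N → 0 − 1 + 1 = 0
3 carbons (C1, C2, C3) meet the condition.

3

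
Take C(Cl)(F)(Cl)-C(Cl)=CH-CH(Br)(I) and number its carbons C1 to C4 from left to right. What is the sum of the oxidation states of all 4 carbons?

+4

Tallying each carbon's bonds:
C1: 1C, 1F, 2Cl → 0 + 1 + 2 = +3
C2: 3C, 1Cl → 0 + 1 = +1
C3: 3C, 1H → 0 − 1 = -1
C4: 1C, 1H, 1Br, 1I → 0 − 1 + 1 + 1 = +1
Sum = +3 + 1 − 1 + 1 = +4.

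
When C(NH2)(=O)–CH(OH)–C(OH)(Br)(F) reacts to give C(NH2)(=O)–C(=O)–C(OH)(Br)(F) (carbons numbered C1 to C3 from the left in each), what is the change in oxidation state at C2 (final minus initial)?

+2

Before: C2 has 2 bonds to C, 1 bond to H, 1 bond to O → oxidation state 0.
After: C2 has 2 bonds to C, 2 bonds to O → oxidation state +2.
Δ = +2 − (0) = +2, so this is an oxidation at C2.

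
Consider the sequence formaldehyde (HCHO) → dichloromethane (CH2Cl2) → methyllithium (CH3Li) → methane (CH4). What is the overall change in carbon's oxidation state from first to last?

-4

Carbon oxidation states along the series — formaldehyde: 0, dichloromethane: 0, methyllithium: -4, methane: -4.
Net change = -4 − (0) = -4.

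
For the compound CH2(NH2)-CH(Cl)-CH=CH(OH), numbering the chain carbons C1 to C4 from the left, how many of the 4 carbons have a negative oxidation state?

2

Each bond to a more electronegative atom (O, N, halogen) counts +1, each bond to a less electronegative atom (H, metal, B, Si) counts −1, and each C–C bond counts 0. Tallying each carbon:
C1: 1C, 2H, 1N → 0 − 2 + 1 = -1
C2: 2C, 1H, 1Cl → 0 − 1 + 1 = 0
C3: 3C, 1H → 0 − 1 = -1
C4: 2C, 1H, 1O → 0 − 1 + 1 = 0
2 carbons (C1, C3) meet the condition.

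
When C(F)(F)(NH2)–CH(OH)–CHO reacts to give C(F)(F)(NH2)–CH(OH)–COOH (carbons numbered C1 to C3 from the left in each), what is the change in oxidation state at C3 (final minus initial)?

+2

Before: C3 has 1 bond to C, 1 bond to H, 2 bonds to O → oxidation state +1.
After: C3 has 1 bond to C, 3 bonds to O → oxidation state +3.
Δ = +3 − (+1) = +2, so this is an oxidation at C3.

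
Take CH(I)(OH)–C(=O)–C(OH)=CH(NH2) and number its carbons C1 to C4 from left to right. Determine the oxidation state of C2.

+2

C2 has one bond to C (0), one bond to C (0), a double bond to O (2×+1 = +2).
Oxidation state = 0 + 0 + 2 = +2.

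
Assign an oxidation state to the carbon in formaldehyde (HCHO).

Count +1 for every bond to an atom more electronegative than carbon and −1 for every bond to one less electronegative; C–C bonds are 0.
The carbon has one bond to H (-1), one bond to H (-1), a double bond to O (2×+1 = +2).
Oxidation state = -1 − 1 + 2 = 0.

0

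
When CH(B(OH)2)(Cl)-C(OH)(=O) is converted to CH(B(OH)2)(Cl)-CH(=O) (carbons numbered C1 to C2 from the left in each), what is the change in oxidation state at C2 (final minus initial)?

-2

Before: C2 has 1 bond to C, 3 bonds to O → oxidation state +3.
After: C2 has 1 bond to C, 1 bond to H, 2 bonds to O → oxidation state +1.
Δ = +1 − (+3) = -2, so this is a reduction at C2.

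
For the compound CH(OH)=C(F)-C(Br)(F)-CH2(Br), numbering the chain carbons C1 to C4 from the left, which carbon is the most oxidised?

Tallying each carbon's bonds:
C1: 2C, 1H, 1O → 0 − 1 + 1 = 0
C2: 3C, 1F → 0 + 1 = +1
C3: 2C, 1F, 1Br → 0 + 1 + 1 = +2
C4: 1C, 2H, 1Br → 0 − 2 + 1 = -1
The most oxidised carbon is C3 at +2.

C3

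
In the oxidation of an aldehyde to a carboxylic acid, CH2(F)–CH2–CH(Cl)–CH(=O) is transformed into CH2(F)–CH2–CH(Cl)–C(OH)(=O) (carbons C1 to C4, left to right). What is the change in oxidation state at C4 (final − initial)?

+2

Before: C4 has 1 bond to C, 1 bond to H, 2 bonds to O → oxidation state +1.
After: C4 has 1 bond to C, 3 bonds to O → oxidation state +3.
Δ = +3 − (+1) = +2, so this is an oxidation at C4.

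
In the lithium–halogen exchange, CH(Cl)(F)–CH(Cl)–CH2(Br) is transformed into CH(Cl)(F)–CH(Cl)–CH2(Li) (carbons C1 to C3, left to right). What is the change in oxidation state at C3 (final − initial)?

Before: C3 has 1 bond to C, 2 bonds to H, 1 bond to Br → oxidation state -1.
After: C3 has 1 bond to C, 2 bonds to H, 1 bond to Li → oxidation state -3.
Δ = -3 − (-1) = -2, so this is a reduction at C3.

-2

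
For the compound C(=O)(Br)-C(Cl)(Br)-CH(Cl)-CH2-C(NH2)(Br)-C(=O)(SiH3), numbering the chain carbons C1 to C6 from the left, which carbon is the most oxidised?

C1

Assign +1 per bond to O/N/halogen, −1 per bond to H or an electropositive element, and 0 per bond to carbon. Tallying each carbon:
C1: 1C, 2O, 1Br → 0 + 2 + 1 = +3
C2: 2C, 1Cl, 1Br → 0 + 1 + 1 = +2
C3: 2C, 1H, 1Cl → 0 − 1 + 1 = 0
C4: 2C, 2H → 0 − 2 = -2
C5: 2C, 1N, 1Br → 0 + 1 + 1 = +2
C6: 1C, 2O, 1Si → 0 + 2 − 1 = +1
The most oxidised carbon is C1 at +3.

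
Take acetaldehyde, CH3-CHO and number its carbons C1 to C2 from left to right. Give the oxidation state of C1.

C1 has one bond to H (-1), one bond to H (-1), one bond to H (-1), one bond to C (0).
Oxidation state = -1 − 1 − 1 + 0 = -3.

-3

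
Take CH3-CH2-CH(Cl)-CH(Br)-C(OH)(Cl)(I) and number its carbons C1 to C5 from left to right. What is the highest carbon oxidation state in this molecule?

Tallying each carbon's bonds:
C1: 1C, 3H → 0 − 3 = -3
C2: 2C, 2H → 0 − 2 = -2
C3: 2C, 1H, 1Cl → 0 − 1 + 1 = 0
C4: 2C, 1H, 1Br → 0 − 1 + 1 = 0
C5: 1C, 1O, 1Cl, 1I → 0 + 1 + 1 + 1 = +3
The highest value is +3.

+3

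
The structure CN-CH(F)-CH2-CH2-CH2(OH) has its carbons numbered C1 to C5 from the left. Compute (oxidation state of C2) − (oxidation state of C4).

C2: 2C, 1H, 1F → 0 − 1 + 1 = 0
C4: 2C, 2H → 0 − 2 = -2
Difference: 0 − (-2) = +2.

+2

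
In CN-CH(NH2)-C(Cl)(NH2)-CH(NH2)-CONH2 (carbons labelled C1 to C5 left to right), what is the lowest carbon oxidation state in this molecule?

Tallying each carbon's bonds:
C1: 1C, 3N → 0 + 3 = +3
C2: 2C, 1H, 1N → 0 − 1 + 1 = 0
C3: 2C, 1N, 1Cl → 0 + 1 + 1 = +2
C4: 2C, 1H, 1N → 0 − 1 + 1 = 0
C5: 1C, 2O, 1N → 0 + 2 + 1 = +3
The lowest value is 0.

0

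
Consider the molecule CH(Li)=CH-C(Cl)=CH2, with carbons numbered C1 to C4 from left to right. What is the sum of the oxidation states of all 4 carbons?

-4

Bonds to more-electronegative neighbours contribute +1 each, bonds to H or metals contribute −1 each, and C–C bonds contribute 0. Tallying each carbon:
C1: 2C, 1H, 1Li → 0 − 1 − 1 = -2
C2: 3C, 1H → 0 − 1 = -1
C3: 3C, 1Cl → 0 + 1 = +1
C4: 2C, 2H → 0 − 2 = -2
Sum = -2 − 1 + 1 − 2 = -4.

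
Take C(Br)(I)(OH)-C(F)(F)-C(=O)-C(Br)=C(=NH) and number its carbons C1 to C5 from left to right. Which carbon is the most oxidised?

C1

Bonds to more-electronegative neighbours contribute +1 each, bonds to H or metals contribute −1 each, and C–C bonds contribute 0. Tallying each carbon:
C1: 1C, 1O, 1Br, 1I → 0 + 1 + 1 + 1 = +3
C2: 2C, 2F → 0 + 2 = +2
C3: 2C, 2O → 0 + 2 = +2
C4: 3C, 1Br → 0 + 1 = +1
C5: 2C, 2N → 0 + 2 = +2
The most oxidised carbon is C1 at +3.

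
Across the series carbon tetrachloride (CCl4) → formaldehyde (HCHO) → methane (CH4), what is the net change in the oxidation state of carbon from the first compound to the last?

-8

Carbon oxidation states along the series — carbon tetrachloride: +4, formaldehyde: 0, methane: -4.
Net change = -4 − (+4) = -8.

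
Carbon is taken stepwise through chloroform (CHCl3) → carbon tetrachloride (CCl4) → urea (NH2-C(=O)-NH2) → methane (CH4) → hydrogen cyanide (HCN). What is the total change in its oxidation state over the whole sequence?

0

Carbon oxidation states along the series — chloroform: +2, carbon tetrachloride: +4, urea: +4, methane: -4, hydrogen cyanide: +2.
Net change = +2 − (+2) = 0.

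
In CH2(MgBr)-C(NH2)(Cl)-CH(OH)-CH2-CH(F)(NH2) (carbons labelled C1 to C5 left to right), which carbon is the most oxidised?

Tallying each carbon's bonds:
C1: 1C, 2H, 1Mg → 0 − 2 − 1 = -3
C2: 2C, 1N, 1Cl → 0 + 1 + 1 = +2
C3: 2C, 1H, 1O → 0 − 1 + 1 = 0
C4: 2C, 2H → 0 − 2 = -2
C5: 1C, 1H, 1N, 1F → 0 − 1 + 1 + 1 = +1
The most oxidised carbon is C2 at +2.

C2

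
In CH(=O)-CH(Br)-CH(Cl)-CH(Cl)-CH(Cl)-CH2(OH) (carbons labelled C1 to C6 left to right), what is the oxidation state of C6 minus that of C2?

C6: 1C, 2H, 1O → 0 − 2 + 1 = -1
C2: 2C, 1H, 1Br → 0 − 1 + 1 = 0
Difference: -1 − (0) = -1.

-1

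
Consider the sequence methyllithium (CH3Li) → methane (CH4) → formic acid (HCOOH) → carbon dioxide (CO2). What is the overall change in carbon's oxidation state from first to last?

+8

Carbon oxidation states along the series — methyllithium: -4, methane: -4, formic acid: +2, carbon dioxide: +4.
Net change = +4 − (-4) = +8.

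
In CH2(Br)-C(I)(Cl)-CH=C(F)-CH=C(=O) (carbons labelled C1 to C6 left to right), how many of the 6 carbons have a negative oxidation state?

Assign +1 per bond to O/N/halogen, −1 per bond to H or an electropositive element, and 0 per bond to carbon. Tallying each carbon:
C1: 1C, 2H, 1Br → 0 − 2 + 1 = -1
C2: 2C, 1Cl, 1I → 0 + 1 + 1 = +2
C3: 3C, 1H → 0 − 1 = -1
C4: 3C, 1F → 0 + 1 = +1
C5: 3C, 1H → 0 − 1 = -1
C6: 2C, 2O → 0 + 2 = +2
3 carbons (C1, C3, C5) meet the condition.

3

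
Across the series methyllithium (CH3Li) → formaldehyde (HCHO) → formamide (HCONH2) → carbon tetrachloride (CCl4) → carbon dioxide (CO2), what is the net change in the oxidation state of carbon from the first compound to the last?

Carbon oxidation states along the series — methyllithium: -4, formaldehyde: 0, formamide: +2, carbon tetrachloride: +4, carbon dioxide: +4.
Net change = +4 − (-4) = +8.

+8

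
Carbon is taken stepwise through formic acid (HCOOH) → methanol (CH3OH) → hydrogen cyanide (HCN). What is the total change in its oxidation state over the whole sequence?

Carbon oxidation states along the series — formic acid: +2, methanol: -2, hydrogen cyanide: +2.
Net change = +2 − (+2) = 0.

0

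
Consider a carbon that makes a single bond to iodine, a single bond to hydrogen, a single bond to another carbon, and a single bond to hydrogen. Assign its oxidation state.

-1

Count +1 for every bond to an atom more electronegative than carbon and −1 for every bond to one less electronegative; C–C bonds are 0.
The carbon has one bond to C (0), one bond to H (-1), one bond to I (+1), one bond to H (-1).
Oxidation state = 0 − 1 + 1 − 1 = -1.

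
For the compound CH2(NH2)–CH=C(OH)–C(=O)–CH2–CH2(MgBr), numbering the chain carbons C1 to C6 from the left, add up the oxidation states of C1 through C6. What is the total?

-4

Count +1 for every bond to an atom more electronegative than carbon and −1 for every bond to one less electronegative; C–C bonds are 0. Tallying each carbon:
C1: 1C, 2H, 1N → 0 − 2 + 1 = -1
C2: 3C, 1H → 0 − 1 = -1
C3: 3C, 1O → 0 + 1 = +1
C4: 2C, 2O → 0 + 2 = +2
C5: 2C, 2H → 0 − 2 = -2
C6: 1C, 2H, 1Mg → 0 − 2 − 1 = -3
Sum = -1 − 1 + 1 + 2 − 2 − 3 = -4.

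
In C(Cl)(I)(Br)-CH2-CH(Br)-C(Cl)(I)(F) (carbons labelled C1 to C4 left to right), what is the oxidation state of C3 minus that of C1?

-3

C3: 2C, 1H, 1Br → 0 − 1 + 1 = 0
C1: 1C, 1Cl, 1Br, 1I → 0 + 1 + 1 + 1 = +3
Difference: 0 − (+3) = -3.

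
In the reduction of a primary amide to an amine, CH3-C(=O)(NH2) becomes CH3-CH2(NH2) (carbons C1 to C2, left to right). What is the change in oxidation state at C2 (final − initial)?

-4

Before: C2 has 1 bond to C, 2 bonds to O, 1 bond to N → oxidation state +3.
After: C2 has 1 bond to C, 2 bonds to H, 1 bond to N → oxidation state -1.
Δ = -1 − (+3) = -4, so this is a reduction at C2.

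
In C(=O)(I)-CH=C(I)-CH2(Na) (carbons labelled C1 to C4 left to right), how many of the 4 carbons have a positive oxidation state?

2

Assign +1 per bond to O/N/halogen, −1 per bond to H or an electropositive element, and 0 per bond to carbon. Tallying each carbon:
C1: 1C, 2O, 1I → 0 + 2 + 1 = +3
C2: 3C, 1H → 0 − 1 = -1
C3: 3C, 1I → 0 + 1 = +1
C4: 1C, 2H, 1Na → 0 − 2 − 1 = -3
2 carbons (C1, C3) meet the condition.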